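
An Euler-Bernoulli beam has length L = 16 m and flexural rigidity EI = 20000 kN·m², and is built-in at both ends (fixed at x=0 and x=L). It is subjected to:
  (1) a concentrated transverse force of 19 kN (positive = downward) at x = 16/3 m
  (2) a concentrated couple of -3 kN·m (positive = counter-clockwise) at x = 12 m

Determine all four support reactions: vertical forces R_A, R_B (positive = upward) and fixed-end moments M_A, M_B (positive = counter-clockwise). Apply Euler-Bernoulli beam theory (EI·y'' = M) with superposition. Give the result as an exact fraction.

R_A = 47911/3456 kN, M_A = 19051/432 kN·m, R_B = 17753/3456 kN, M_B = -9485/432 kN·m

Load 1 — point force P=19 kN at a=16/3 m (b=L-a=32/3):
  R_A = Pb²(3a+b)/L³ = 19·(32/3)²·(3·(16/3)+(32/3))/16³ = 380/27 kN
  M_A = Pab²/L² = 19·(16/3)·(32/3)²/16² = 1216/27 kN·m
  R_B = Pa²(a+3b)/L³ = 19·(16/3)²·((16/3)+3·(32/3))/16³ = 133/27 kN
  M_B = -Pa²b/L² = -19·(16/3)²·(32/3)/16² = -608/27 kN·m
Load 2 — applied couple M₀=-3 kN·m at a=12 m (b=L-a=4):
  R_A = 6M₀ab/L³ = 6·(-3)·12·4/16³ = -27/128 kN
  M_A = M₀b(2a-b)/L² = (-3)·4·(2·12-4)/16² = -15/16 kN·m
  R_B = -6M₀ab/L³ = -6·(-3)·12·4/16³ = 27/128 kN
  M_B = M₀a(2b-a)/L² = (-3)·12·(2·4-12)/16² = 9/16 kN·m
Superposition: R_A = 47911/3456 kN, M_A = 19051/432 kN·m, R_B = 17753/3456 kN, M_B = -9485/432 kN·m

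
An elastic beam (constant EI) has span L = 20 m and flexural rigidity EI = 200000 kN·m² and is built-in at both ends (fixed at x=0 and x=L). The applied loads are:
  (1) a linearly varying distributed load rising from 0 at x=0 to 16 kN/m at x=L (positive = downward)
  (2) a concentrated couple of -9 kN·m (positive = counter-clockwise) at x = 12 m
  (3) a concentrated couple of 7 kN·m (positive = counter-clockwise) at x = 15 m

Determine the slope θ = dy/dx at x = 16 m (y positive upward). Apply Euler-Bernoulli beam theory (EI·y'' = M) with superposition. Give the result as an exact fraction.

θ(16) = 103813/37500000 rad

Load 1 — triangular load w₀=16 kN/m (0→w₀ over full span):
  θ_1 = -w₀(2x(L-x)(L-2x)(x+2L)+x²(L-x)²)/(120LEI) = -16·(2·16·(20-16)·(20-2·16)·(16+2·20)+16²·(20-16)²)/(120·20·200000) = 128/46875 rad
Load 2 — applied couple M₀=-9 kN·m at a=12 m (b=L-a=8):
  θ_2 = (R_Ax²/2 - M_Ax - M₀(x-a))/EI  [x>a] with R_A=-81/125, M_A=-72/25 = ((-81/125)·16²/2 - (-72/25)·16 - (-9)·(16-12))/200000 = -27/6250000 rad
Load 3 — applied couple M₀=7 kN·m at a=15 m (b=L-a=5):
  θ_3 = (R_Ax²/2 - M_Ax - M₀(x-a))/EI  [x>a] with R_A=63/160, M_A=35/16 = ((63/160)·16²/2 - (35/16)·16 - 7·(16-15))/200000 = 21/500000 rad
Superposition: θ = Σ θ_i = 103813/37500000 rad ≈ 0.002768 rad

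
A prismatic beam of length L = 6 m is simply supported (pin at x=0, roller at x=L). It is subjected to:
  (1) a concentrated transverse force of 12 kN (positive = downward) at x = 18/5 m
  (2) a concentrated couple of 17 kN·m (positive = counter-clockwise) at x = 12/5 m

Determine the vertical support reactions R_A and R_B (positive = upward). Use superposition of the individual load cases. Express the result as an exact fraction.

Load 1 — point force P=12 kN at a=18/5 m (b=L-a=12/5):
  R_A = Pb/L = 12·(12/5)/6 = 24/5 kN
  R_B = Pa/L = 12·(18/5)/6 = 36/5 kN
Load 2 — applied couple M₀=17 kN·m at a=12/5 m (b=L-a=18/5):
  R_A = M₀/L = 17/6 kN
  R_B = -M₀/L = -17/6 kN
Superposition: R_A = 229/30 kN, R_B = 131/30 kN

R_A = 229/30 kN, R_B = 131/30 kN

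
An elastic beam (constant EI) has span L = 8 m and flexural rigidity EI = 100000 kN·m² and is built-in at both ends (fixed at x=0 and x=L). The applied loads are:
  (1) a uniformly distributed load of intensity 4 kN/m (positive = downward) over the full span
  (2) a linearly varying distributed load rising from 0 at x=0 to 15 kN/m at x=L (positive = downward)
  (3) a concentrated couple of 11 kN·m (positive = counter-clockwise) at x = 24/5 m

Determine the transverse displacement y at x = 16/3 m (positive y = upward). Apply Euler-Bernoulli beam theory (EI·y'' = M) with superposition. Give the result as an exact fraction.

Load 1 — uniform load w=4 kN/m over full span:
  y_1 = -wx²(L-x)²/(24EI) = -4·(16/3)²·(8-(16/3))²/(24·100000) = -256/759375 m
Load 2 — triangular load w₀=15 kN/m (0→w₀ over full span):
  y_2 = -w₀x²(L-x)²(x+2L)/(120LEI) = -15·(16/3)²·(8-(16/3))²·((16/3)+2·8)/(120·8·100000) = -512/759375 m
Load 3 — applied couple M₀=11 kN·m at a=24/5 m (b=L-a=16/5):
  y_3 = (R_Ax³/6 - M_Ax²/2 - M₀(x-a)²/2)/EI  [x>a] with R_A=99/50, M_A=88/25 = ((99/50)·(16/3)³/6 - (88/25)·(16/3)²/2 - 11·((16/3)-(24/5))²/2)/100000 = -11/703125 m
Superposition: y = Σ y_i = -6499/6328125 m ≈ -0.001027 m

y(16/3) = -6499/6328125 m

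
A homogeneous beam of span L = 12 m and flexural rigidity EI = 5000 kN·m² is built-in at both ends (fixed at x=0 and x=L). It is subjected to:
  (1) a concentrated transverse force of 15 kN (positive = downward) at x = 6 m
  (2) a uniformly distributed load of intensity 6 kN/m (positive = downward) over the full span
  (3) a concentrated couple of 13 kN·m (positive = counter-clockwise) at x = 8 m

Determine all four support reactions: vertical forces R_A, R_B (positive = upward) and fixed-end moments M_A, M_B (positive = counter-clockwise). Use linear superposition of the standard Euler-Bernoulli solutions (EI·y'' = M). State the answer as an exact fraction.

R_A = 809/18 kN, M_A = 593/6 kN·m, R_B = 757/18 kN, M_B = -189/2 kN·m

Load 1 — point force P=15 kN at a=6 m (b=L-a=6):
  R_A = Pb²(3a+b)/L³ = 15·6²·(3·6+6)/12³ = 15/2 kN
  M_A = Pab²/L² = 15·6·6²/12² = 45/2 kN·m
  R_B = Pa²(a+3b)/L³ = 15·6²·(6+3·6)/12³ = 15/2 kN
  M_B = -Pa²b/L² = -15·6²·6/12² = -45/2 kN·m
Load 2 — uniform load w=6 kN/m over full span:
  R_A = wL/2 = 6·12/2 = 36 kN
  M_A = wL²/12 = 6·12²/12 = 72 kN·m
  R_B = wL/2 = 6·12/2 = 36 kN
  M_B = -wL²/12 = -6·12²/12 = -72 kN·m
Load 3 — applied couple M₀=13 kN·m at a=8 m (b=L-a=4):
  R_A = 6M₀ab/L³ = 6·13·8·4/12³ = 13/9 kN
  M_A = M₀b(2a-b)/L² = 13·4·(2·8-4)/12² = 13/3 kN·m
  R_B = -6M₀ab/L³ = -6·13·8·4/12³ = -13/9 kN
  M_B = M₀a(2b-a)/L² = 13·8·(2·4-8)/12² = 0 kN·m
Superposition: R_A = 809/18 kN, M_A = 593/6 kN·m, R_B = 757/18 kN, M_B = -189/2 kN·m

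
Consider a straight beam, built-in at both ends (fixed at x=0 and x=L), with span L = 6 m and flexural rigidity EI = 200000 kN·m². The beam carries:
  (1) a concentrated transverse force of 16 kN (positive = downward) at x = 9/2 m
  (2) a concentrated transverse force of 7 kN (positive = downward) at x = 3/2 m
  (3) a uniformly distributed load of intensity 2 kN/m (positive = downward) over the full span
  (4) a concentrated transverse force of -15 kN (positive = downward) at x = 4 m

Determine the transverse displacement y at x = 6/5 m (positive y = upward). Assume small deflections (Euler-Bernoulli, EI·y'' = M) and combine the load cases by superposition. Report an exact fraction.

Load 1 — point force P=16 kN at a=9/2 m (b=L-a=3/2):
  y_1 = -Pb²x²(3aL-(3a+b)x)/(6L³EI)  [x≤a] = -16·(3/2)²·(6/5)²·(3·(9/2)·6-(3·(9/2)+(3/2))·(6/5))/(6·6³·200000) = -63/5000000 m
Load 2 — point force P=7 kN at a=3/2 m (b=L-a=9/2):
  y_2 = -Pb²x²(3aL-(3a+b)x)/(6L³EI)  [x≤a] = -7·(9/2)²·(6/5)²·(3·(3/2)·6-(3·(3/2)+(9/2))·(6/5))/(6·6³·200000) = -5103/400000000 m
Load 3 — uniform load w=2 kN/m over full span:
  y_3 = -wx²(L-x)²/(24EI) = -2·(6/5)²·(6-(6/5))²/(24·200000) = -27/1953125 m
Load 4 — point force P=-15 kN at a=4 m (b=L-a=2):
  y_4 = -Pb²x²(3aL-(3a+b)x)/(6L³EI)  [x≤a] = -(-15)·2²·(6/5)²·(3·4·6-(3·4+2)·(6/5))/(6·6³·200000) = 23/1250000 m
Superposition: y = Σ y_i = -41563/2000000000 m ≈ -0.000021 m

y(6/5) = -41563/2000000000 m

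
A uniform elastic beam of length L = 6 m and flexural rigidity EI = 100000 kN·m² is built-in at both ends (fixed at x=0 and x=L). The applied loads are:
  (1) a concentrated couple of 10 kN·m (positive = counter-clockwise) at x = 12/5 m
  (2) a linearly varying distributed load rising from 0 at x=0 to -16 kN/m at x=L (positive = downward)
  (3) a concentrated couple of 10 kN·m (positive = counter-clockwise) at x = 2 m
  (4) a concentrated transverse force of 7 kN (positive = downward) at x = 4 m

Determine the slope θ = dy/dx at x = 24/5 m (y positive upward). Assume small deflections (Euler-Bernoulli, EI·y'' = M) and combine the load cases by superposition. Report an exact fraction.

θ(24/5) = -7277/46875000 rad

Load 1 — applied couple M₀=10 kN·m at a=12/5 m (b=L-a=18/5):
  θ_1 = (R_Ax²/2 - M_Ax - M₀(x-a))/EI  [x>a] with R_A=12/5, M_A=6/5 = ((12/5)·(24/5)²/2 - (6/5)·(24/5) - 10·((24/5)-(12/5)))/100000 = -33/1562500 rad
Load 2 — triangular load w₀=-16 kN/m (0→w₀ over full span):
  θ_2 = -w₀(2x(L-x)(L-2x)(x+2L)+x²(L-x)²)/(120LEI) = -(-16)·(2·(24/5)·(6-(24/5))·(6-2·(24/5))·((24/5)+2·6)+(24/5)²·(6-(24/5))²)/(120·6·100000) = -288/1953125 rad
Load 3 — applied couple M₀=10 kN·m at a=2 m (b=L-a=4):
  θ_3 = (R_Ax²/2 - M_Ax - M₀(x-a))/EI  [x>a] with R_A=20/9, M_A=0 = ((20/9)·(24/5)²/2 - 0·(24/5) - 10·((24/5)-2))/100000 = -3/125000 rad
Load 4 — point force P=7 kN at a=4 m (b=L-a=2):
  θ_4 = Pa²(L-x)(2bL-(3b+a)(L-x))/(2L³EI)  [x>a] = 7·4²·(6-(24/5))·(2·2·6-(3·2+4)·(6-(24/5)))/(2·6³·100000) = 7/187500 rad
Superposition: θ = Σ θ_i = -7277/46875000 rad ≈ -0.000155 rad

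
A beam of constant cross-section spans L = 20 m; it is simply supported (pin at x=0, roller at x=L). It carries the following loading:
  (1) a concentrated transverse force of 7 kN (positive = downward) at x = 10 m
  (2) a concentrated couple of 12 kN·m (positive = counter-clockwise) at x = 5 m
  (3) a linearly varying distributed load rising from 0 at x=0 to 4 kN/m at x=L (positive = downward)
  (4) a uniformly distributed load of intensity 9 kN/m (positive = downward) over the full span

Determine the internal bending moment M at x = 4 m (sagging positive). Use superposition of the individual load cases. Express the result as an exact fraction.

M(4) = 1778/5 kN·m

Load 1 — point force P=7 kN at a=10 m (b=L-a=10):
  M_1 = Pbx/L  [x≤a] = 7·10·4/20 = 14 kN·m
Load 2 — applied couple M₀=12 kN·m at a=5 m (b=L-a=15):
  M_2 = M₀x/L  [x≤a] = 12·4/20 = 12/5 kN·m
Load 3 — triangular load w₀=4 kN/m (0→w₀ over full span):
  M_3 = w₀Lx/6 - w₀x³/(6L) = 4·20·4/6 - 4·4³/(6·20) = 256/5 kN·m
Load 4 — uniform load w=9 kN/m over full span:
  M_4 = wx(L-x)/2 = 9·4·(20-4)/2 = 288 kN·m
Superposition: M = Σ M_i = 1778/5 kN·m ≈ 355.600000 kN·m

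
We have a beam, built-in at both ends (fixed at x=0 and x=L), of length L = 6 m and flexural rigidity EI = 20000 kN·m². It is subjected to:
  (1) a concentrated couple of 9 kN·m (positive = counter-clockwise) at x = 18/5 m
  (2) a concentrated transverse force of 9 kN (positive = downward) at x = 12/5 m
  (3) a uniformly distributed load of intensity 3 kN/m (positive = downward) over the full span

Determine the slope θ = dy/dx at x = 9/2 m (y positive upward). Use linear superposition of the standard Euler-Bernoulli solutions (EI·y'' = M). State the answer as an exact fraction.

θ(9/2) = 20169/40000000 rad

Load 1 — applied couple M₀=9 kN·m at a=18/5 m (b=L-a=12/5):
  θ_1 = (R_Ax²/2 - M_Ax - M₀(x-a))/EI  [x>a] with R_A=54/25, M_A=72/25 = ((54/25)·(9/2)²/2 - (72/25)·(9/2) - 9·((9/2)-(18/5)))/20000 = 81/2000000 rad
Load 2 — point force P=9 kN at a=12/5 m (b=L-a=18/5):
  θ_2 = Pa²(L-x)(2bL-(3b+a)(L-x))/(2L³EI)  [x>a] = 9·(12/5)²·(6-(9/2))·(2·(18/5)·6-(3·(18/5)+(12/5))·(6-(9/2)))/(2·6³·20000) = 1053/5000000 rad
Load 3 — uniform load w=3 kN/m over full span:
  θ_3 = -wx(L-x)(L-2x)/(12EI) = -3·(9/2)·(6-(9/2))·(6-2·(9/2))/(12·20000) = 81/320000 rad
Superposition: θ = Σ θ_i = 20169/40000000 rad ≈ 0.000504 rad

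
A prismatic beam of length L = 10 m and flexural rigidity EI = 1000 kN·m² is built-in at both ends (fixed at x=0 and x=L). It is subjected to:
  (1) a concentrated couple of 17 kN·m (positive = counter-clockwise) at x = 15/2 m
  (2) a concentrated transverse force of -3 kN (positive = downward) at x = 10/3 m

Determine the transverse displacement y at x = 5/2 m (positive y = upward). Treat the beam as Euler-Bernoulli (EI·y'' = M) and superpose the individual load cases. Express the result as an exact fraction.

y(5/2) = -973/276480 m

Load 1 — applied couple M₀=17 kN·m at a=15/2 m (b=L-a=5/2):
  y_1 = (R_Ax³/6 - M_Ax²/2)/EI  [x≤a] with R_A=153/80, M_A=85/16 = ((153/80)·(5/2)³/6 - (85/16)·(5/2)²/2)/1000 = -119/10240 m
Load 2 — point force P=-3 kN at a=10/3 m (b=L-a=20/3):
  y_2 = -Pb²x²(3aL-(3a+b)x)/(6L³EI)  [x≤a] = -(-3)·(20/3)²·(5/2)²·(3·(10/3)·10-(3·(10/3)+(20/3))·(5/2))/(6·10³·1000) = 7/864 m
Superposition: y = Σ y_i = -973/276480 m ≈ -0.003519 m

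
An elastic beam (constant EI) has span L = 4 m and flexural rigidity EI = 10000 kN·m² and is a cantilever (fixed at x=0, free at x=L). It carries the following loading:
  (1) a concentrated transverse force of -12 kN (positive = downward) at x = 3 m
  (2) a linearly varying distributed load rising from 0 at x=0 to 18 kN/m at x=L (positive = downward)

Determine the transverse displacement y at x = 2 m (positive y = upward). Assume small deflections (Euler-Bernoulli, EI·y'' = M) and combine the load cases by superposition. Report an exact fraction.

Load 1 — point force P=-12 kN at a=3 m (b=L-a=1):
  y_1 = -Px²(3a-x)/(6EI)  [x≤a] = -(-12)·2²·(3·3-2)/(6·10000) = 7/1250 m
Load 2 — triangular load w₀=18 kN/m (0→w₀ over full span):
  y_2 = (w₀Lx³/12-w₀L²x²/6-w₀x⁵/(120L))/EI = (18·4·2³/12-18·4²·2²/6-18·2⁵/(120·4))/10000 = -363/25000 m
Superposition: y = Σ y_i = -223/25000 m ≈ -0.008920 m

y(2) = -223/25000 m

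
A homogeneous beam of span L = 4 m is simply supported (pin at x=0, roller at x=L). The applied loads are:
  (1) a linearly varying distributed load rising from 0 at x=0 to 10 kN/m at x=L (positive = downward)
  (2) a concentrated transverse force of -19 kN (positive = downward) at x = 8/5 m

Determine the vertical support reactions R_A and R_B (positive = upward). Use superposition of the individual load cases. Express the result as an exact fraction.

Load 1 — triangular load w₀=10 kN/m (0→w₀ over full span):
  R_A = w₀L/6 = 10·4/6 = 20/3 kN
  R_B = w₀L/3 = 10·4/3 = 40/3 kN
Load 2 — point force P=-19 kN at a=8/5 m (b=L-a=12/5):
  R_A = Pb/L = (-19)·(12/5)/4 = -57/5 kN
  R_B = Pa/L = (-19)·(8/5)/4 = -38/5 kN
Superposition: R_A = -71/15 kN, R_B = 86/15 kN

R_A = -71/15 kN, R_B = 86/15 kN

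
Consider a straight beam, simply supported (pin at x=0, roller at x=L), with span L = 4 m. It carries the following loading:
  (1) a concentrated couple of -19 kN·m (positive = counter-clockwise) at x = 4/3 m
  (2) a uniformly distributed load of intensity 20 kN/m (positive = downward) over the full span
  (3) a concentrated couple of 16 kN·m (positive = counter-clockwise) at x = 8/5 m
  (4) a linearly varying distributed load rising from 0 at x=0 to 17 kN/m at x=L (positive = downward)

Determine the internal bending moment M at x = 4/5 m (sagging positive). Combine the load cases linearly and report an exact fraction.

M(4/5) = 4213/125 kN·m

Load 1 — applied couple M₀=-19 kN·m at a=4/3 m (b=L-a=8/3):
  M_1 = M₀x/L  [x≤a] = (-19)·(4/5)/4 = -19/5 kN·m
Load 2 — uniform load w=20 kN/m over full span:
  M_2 = wx(L-x)/2 = 20·(4/5)·(4-(4/5))/2 = 128/5 kN·m
Load 3 — applied couple M₀=16 kN·m at a=8/5 m (b=L-a=12/5):
  M_3 = M₀x/L  [x≤a] = 16·(4/5)/4 = 16/5 kN·m
Load 4 — triangular load w₀=17 kN/m (0→w₀ over full span):
  M_4 = w₀Lx/6 - w₀x³/(6L) = 17·4·(4/5)/6 - 17·(4/5)³/(6·4) = 1088/125 kN·m
Superposition: M = Σ M_i = 4213/125 kN·m ≈ 33.704000 kN·m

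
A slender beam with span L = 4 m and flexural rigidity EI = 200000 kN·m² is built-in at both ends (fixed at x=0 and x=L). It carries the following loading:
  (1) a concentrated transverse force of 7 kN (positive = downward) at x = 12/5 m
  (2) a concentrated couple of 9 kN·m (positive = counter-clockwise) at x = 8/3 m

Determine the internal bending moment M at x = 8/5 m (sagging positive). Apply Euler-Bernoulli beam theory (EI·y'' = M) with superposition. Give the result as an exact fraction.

Load 1 — point force P=7 kN at a=12/5 m (b=L-a=8/5):
  M_1 = Pb²(3a+b)x/L³ - Pab²/L²  [x≤a] = 7·(8/5)²·(3·(12/5)+(8/5))·(8/5)/4³ - 7·(12/5)·(8/5)²/4² = 784/625 kN·m
Load 2 — applied couple M₀=9 kN·m at a=8/3 m (b=L-a=4/3):
  M_2 = R_Ax - M_A  [x≤a] with R_A=3, M_A=3 = 3·(8/5) - 3 = 9/5 kN·m
Superposition: M = Σ M_i = 1909/625 kN·m ≈ 3.054400 kN·m

M(8/5) = 1909/625 kN·m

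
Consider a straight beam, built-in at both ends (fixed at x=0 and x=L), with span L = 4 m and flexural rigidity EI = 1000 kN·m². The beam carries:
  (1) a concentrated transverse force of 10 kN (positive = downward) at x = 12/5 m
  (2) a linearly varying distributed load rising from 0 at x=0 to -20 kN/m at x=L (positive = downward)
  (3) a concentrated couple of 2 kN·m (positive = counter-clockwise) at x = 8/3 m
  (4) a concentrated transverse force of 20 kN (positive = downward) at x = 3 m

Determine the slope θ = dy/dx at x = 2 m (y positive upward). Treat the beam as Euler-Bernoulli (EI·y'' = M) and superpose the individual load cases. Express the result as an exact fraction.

θ(2) = -367/300000 rad

Load 1 — point force P=10 kN at a=12/5 m (b=L-a=8/5):
  θ_1 = -Pb²x(2aL-(3a+b)x)/(2L³EI)  [x≤a] = -10·(8/5)²·2·(2·(12/5)·4-(3·(12/5)+(8/5))·2)/(2·4³·1000) = -2/3125 rad
Load 2 — triangular load w₀=-20 kN/m (0→w₀ over full span):
  θ_2 = -w₀(2x(L-x)(L-2x)(x+2L)+x²(L-x)²)/(120LEI) = -(-20)·(2·2·(4-2)·(4-2·2)·(2+2·4)+2²·(4-2)²)/(120·4·1000) = 1/1500 rad
Load 3 — applied couple M₀=2 kN·m at a=8/3 m (b=L-a=4/3):
  θ_3 = (R_Ax²/2 - M_Ax)/EI  [x≤a] with R_A=2/3, M_A=2/3 = ((2/3)·2²/2 - (2/3)·2)/1000 = 0 rad
Load 4 — point force P=20 kN at a=3 m (b=L-a=1):
  θ_4 = -Pb²x(2aL-(3a+b)x)/(2L³EI)  [x≤a] = -20·1²·2·(2·3·4-(3·3+1)·2)/(2·4³·1000) = -1/800 rad
Superposition: θ = Σ θ_i = -367/300000 rad ≈ -0.001223 rad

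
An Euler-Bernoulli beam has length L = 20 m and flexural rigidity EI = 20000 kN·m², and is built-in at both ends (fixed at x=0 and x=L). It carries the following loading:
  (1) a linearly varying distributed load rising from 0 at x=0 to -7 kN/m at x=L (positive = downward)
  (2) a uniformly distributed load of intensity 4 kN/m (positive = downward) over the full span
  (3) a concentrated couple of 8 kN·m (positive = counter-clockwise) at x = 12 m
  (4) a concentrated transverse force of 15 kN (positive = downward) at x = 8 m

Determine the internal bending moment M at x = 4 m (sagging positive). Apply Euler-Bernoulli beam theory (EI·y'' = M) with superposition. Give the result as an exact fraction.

Load 1 — triangular load w₀=-7 kN/m (0→w₀ over full span):
  M_1 = 3w₀Lx/20 - w₀L²/30 - w₀x³/(6L) = 3·(-7)·20·4/20 - (-7)·20²/30 - (-7)·4³/(6·20) = 196/15 kN·m
Load 2 — uniform load w=4 kN/m over full span:
  M_2 = wLx/2 - wL²/12 - wx²/2 = 4·20·4/2 - 4·20²/12 - 4·4²/2 = -16/3 kN·m
Load 3 — applied couple M₀=8 kN·m at a=12 m (b=L-a=8):
  M_3 = R_Ax - M_A  [x≤a] with R_A=72/125, M_A=64/25 = (72/125)·4 - (64/25) = -32/125 kN·m
Load 4 — point force P=15 kN at a=8 m (b=L-a=12):
  M_4 = Pb²(3a+b)x/L³ - Pab²/L²  [x≤a] = 15·12²·(3·8+12)·4/20³ - 15·8·12²/20² = -108/25 kN·m
Superposition: M = Σ M_i = 1184/375 kN·m ≈ 3.157333 kN·m

M(4) = 1184/375 kN·m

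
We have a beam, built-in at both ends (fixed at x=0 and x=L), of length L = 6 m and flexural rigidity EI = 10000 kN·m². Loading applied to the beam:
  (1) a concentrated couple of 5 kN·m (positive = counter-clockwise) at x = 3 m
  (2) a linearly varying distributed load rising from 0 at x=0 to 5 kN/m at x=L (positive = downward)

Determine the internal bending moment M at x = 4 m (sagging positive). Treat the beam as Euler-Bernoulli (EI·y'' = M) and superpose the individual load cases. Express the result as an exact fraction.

Load 1 — applied couple M₀=5 kN·m at a=3 m (b=L-a=3):
  M_1 = R_Ax - M_A - M₀  [x>a] with R_A=5/4, M_A=5/4 = (5/4)·4 - (5/4) - 5 = -5/4 kN·m
Load 2 — triangular load w₀=5 kN/m (0→w₀ over full span):
  M_2 = 3w₀Lx/20 - w₀L²/30 - w₀x³/(6L) = 3·5·6·4/20 - 5·6²/30 - 5·4³/(6·6) = 28/9 kN·m
Superposition: M = Σ M_i = 67/36 kN·m ≈ 1.861111 kN·m

M(4) = 67/36 kN·m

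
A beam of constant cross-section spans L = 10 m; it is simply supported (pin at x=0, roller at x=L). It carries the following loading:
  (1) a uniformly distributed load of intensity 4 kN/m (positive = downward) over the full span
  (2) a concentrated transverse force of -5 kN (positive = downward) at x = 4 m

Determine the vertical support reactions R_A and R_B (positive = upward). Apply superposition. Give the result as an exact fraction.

R_A = 17 kN, R_B = 18 kN

Load 1 — uniform load w=4 kN/m over full span:
  R_A = wL/2 = 4·10/2 = 20 kN
  R_B = wL/2 = 4·10/2 = 20 kN
Load 2 — point force P=-5 kN at a=4 m (b=L-a=6):
  R_A = Pb/L = (-5)·6/10 = -3 kN
  R_B = Pa/L = (-5)·4/10 = -2 kN
Superposition: R_A = 17 kN, R_B = 18 kN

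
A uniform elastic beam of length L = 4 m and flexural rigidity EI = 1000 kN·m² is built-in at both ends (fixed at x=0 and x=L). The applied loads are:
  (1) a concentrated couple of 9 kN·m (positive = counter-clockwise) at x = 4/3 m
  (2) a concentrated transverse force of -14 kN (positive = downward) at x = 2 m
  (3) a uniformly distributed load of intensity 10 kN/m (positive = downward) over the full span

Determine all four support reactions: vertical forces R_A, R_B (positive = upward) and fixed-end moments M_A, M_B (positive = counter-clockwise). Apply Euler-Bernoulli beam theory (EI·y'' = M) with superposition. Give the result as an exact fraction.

Load 1 — applied couple M₀=9 kN·m at a=4/3 m (b=L-a=8/3):
  R_A = 6M₀ab/L³ = 6·9·(4/3)·(8/3)/4³ = 3 kN
  M_A = M₀b(2a-b)/L² = 9·(8/3)·(2·(4/3)-(8/3))/4² = 0 kN·m
  R_B = -6M₀ab/L³ = -6·9·(4/3)·(8/3)/4³ = -3 kN
  M_B = M₀a(2b-a)/L² = 9·(4/3)·(2·(8/3)-(4/3))/4² = 3 kN·m
Load 2 — point force P=-14 kN at a=2 m (b=L-a=2):
  R_A = Pb²(3a+b)/L³ = (-14)·2²·(3·2+2)/4³ = -7 kN
  M_A = Pab²/L² = (-14)·2·2²/4² = -7 kN·m
  R_B = Pa²(a+3b)/L³ = (-14)·2²·(2+3·2)/4³ = -7 kN
  M_B = -Pa²b/L² = -(-14)·2²·2/4² = 7 kN·m
Load 3 — uniform load w=10 kN/m over full span:
  R_A = wL/2 = 10·4/2 = 20 kN
  M_A = wL²/12 = 10·4²/12 = 40/3 kN·m
  R_B = wL/2 = 10·4/2 = 20 kN
  M_B = -wL²/12 = -10·4²/12 = -40/3 kN·m
Superposition: R_A = 16 kN, M_A = 19/3 kN·m, R_B = 10 kN, M_B = -10/3 kN·m

R_A = 16 kN, M_A = 19/3 kN·m, R_B = 10 kN, M_B = -10/3 kN·m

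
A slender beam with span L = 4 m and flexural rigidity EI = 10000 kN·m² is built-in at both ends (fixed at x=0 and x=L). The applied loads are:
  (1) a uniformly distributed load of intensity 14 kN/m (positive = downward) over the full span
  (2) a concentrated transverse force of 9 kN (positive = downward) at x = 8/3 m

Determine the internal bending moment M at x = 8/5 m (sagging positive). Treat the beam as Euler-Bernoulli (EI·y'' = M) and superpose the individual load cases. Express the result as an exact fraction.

Load 1 — uniform load w=14 kN/m over full span:
  M_1 = wLx/2 - wL²/12 - wx²/2 = 14·4·(8/5)/2 - 14·4²/12 - 14·(8/5)²/2 = 616/75 kN·m
Load 2 — point force P=9 kN at a=8/3 m (b=L-a=4/3):
  M_2 = Pb²(3a+b)x/L³ - Pab²/L²  [x≤a] = 9·(4/3)²·(3·(8/3)+(4/3))·(8/5)/4³ - 9·(8/3)·(4/3)²/4² = 16/15 kN·m
Superposition: M = Σ M_i = 232/25 kN·m ≈ 9.280000 kN·m

M(8/5) = 232/25 kN·m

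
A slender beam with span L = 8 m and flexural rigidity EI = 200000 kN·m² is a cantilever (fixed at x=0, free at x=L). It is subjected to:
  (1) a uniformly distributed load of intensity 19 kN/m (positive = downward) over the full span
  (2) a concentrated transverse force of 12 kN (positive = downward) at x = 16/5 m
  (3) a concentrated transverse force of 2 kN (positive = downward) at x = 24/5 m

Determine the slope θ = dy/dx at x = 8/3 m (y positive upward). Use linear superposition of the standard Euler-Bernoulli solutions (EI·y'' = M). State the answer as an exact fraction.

Load 1 — uniform load w=19 kN/m over full span:
  θ_1 = -wx(x²-3Lx+3L²)/(6EI) = -19·(8/3)·((8/3)²-3·8·(8/3)+3·8²)/(6·200000) = -1444/253125 rad
Load 2 — point force P=12 kN at a=16/5 m (b=L-a=24/5):
  θ_2 = -Px(2a-x)/(2EI)  [x≤a] = -12·(8/3)·(2·(16/5)-(8/3))/(2·200000) = -14/46875 rad
Load 3 — point force P=2 kN at a=24/5 m (b=L-a=16/5):
  θ_3 = -Px(2a-x)/(2EI)  [x≤a] = -2·(8/3)·(2·(24/5)-(8/3))/(2·200000) = -13/140625 rad
Superposition: θ = Σ θ_i = -1543/253125 rad ≈ -0.006096 rad

θ(8/3) = -1543/253125 rad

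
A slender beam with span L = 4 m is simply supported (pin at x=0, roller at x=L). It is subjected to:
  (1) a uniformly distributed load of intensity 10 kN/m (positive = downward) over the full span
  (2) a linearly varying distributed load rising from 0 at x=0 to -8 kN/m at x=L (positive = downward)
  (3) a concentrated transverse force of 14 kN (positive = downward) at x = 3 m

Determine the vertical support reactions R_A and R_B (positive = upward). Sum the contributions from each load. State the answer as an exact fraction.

Load 1 — uniform load w=10 kN/m over full span:
  R_A = wL/2 = 10·4/2 = 20 kN
  R_B = wL/2 = 10·4/2 = 20 kN
Load 2 — triangular load w₀=-8 kN/m (0→w₀ over full span):
  R_A = w₀L/6 = (-8)·4/6 = -16/3 kN
  R_B = w₀L/3 = (-8)·4/3 = -32/3 kN
Load 3 — point force P=14 kN at a=3 m (b=L-a=1):
  R_A = Pb/L = 14·1/4 = 7/2 kN
  R_B = Pa/L = 14·3/4 = 21/2 kN
Superposition: R_A = 109/6 kN, R_B = 119/6 kN

R_A = 109/6 kN, R_B = 119/6 kN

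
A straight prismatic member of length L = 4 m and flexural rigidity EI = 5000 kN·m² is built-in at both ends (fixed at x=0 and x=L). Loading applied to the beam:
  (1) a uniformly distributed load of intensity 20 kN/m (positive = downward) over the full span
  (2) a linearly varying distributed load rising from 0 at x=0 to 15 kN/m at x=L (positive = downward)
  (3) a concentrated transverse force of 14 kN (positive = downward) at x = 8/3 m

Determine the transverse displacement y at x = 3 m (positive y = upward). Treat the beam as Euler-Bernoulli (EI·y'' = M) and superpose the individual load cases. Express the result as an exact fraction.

Load 1 — uniform load w=20 kN/m over full span:
  y_1 = -wx²(L-x)²/(24EI) = -20·3²·(4-3)²/(24·5000) = -3/2000 m
Load 2 — triangular load w₀=15 kN/m (0→w₀ over full span):
  y_2 = -w₀x²(L-x)²(x+2L)/(120LEI) = -15·3²·(4-3)²·(3+2·4)/(120·4·5000) = -99/160000 m
Load 3 — point force P=14 kN at a=8/3 m (b=L-a=4/3):
  y_3 = -Pa²(L-x)²(3bL-(3b+a)(L-x))/(6L³EI)  [x>a] = -14·(8/3)²·(4-3)²·(3·(4/3)·4-(3·(4/3)+(8/3))·(4-3))/(6·4³·5000) = -49/101250 m
Superposition: y = Σ y_i = -33731/12960000 m ≈ -0.002603 m

y(3) = -33731/12960000 m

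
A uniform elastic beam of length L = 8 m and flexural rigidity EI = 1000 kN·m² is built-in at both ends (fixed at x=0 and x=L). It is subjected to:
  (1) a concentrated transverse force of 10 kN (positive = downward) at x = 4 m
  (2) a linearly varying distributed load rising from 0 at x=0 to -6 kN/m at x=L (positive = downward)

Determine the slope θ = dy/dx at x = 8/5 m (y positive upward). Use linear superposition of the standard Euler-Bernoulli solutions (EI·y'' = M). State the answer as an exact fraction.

θ(8/5) = 146/78125 rad

Load 1 — point force P=10 kN at a=4 m (b=L-a=4):
  θ_1 = -Pb²x(2aL-(3a+b)x)/(2L³EI)  [x≤a] = -10·4²·(8/5)·(2·4·8-(3·4+4)·(8/5))/(2·8³·1000) = -6/625 rad
Load 2 — triangular load w₀=-6 kN/m (0→w₀ over full span):
  θ_2 = -w₀(2x(L-x)(L-2x)(x+2L)+x²(L-x)²)/(120LEI) = -(-6)·(2·(8/5)·(8-(8/5))·(8-2·(8/5))·((8/5)+2·8)+(8/5)²·(8-(8/5))²)/(120·8·1000) = 896/78125 rad
Superposition: θ = Σ θ_i = 146/78125 rad ≈ 0.001869 rad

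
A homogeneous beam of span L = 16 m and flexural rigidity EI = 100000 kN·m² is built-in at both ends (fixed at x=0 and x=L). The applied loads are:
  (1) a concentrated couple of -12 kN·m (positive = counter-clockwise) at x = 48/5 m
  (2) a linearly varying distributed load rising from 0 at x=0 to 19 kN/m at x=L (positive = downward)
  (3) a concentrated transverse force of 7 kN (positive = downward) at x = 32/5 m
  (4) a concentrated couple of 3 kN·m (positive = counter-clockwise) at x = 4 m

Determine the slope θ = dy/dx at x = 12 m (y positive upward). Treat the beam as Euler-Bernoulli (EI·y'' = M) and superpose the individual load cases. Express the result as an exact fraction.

θ(12) = 659907/200000000 rad

Load 1 — applied couple M₀=-12 kN·m at a=48/5 m (b=L-a=32/5):
  θ_1 = (R_Ax²/2 - M_Ax - M₀(x-a))/EI  [x>a] with R_A=-27/25, M_A=-96/25 = ((-27/25)·12²/2 - (-96/25)·12 - (-12)·(12-(48/5)))/100000 = -9/312500 rad
Load 2 — triangular load w₀=19 kN/m (0→w₀ over full span):
  θ_2 = -w₀(2x(L-x)(L-2x)(x+2L)+x²(L-x)²)/(120LEI) = -19·(2·12·(16-12)·(16-2·12)·(12+2·16)+12²·(16-12)²)/(120·16·100000) = 779/250000 rad
Load 3 — point force P=7 kN at a=32/5 m (b=L-a=48/5):
  θ_3 = Pa²(L-x)(2bL-(3b+a)(L-x))/(2L³EI)  [x>a] = 7·(32/5)²·(16-12)·(2·(48/5)·16-(3·(48/5)+(32/5))·(16-12))/(2·16³·100000) = 91/390625 rad
Load 4 — applied couple M₀=3 kN·m at a=4 m (b=L-a=12):
  θ_4 = (R_Ax²/2 - M_Ax - M₀(x-a))/EI  [x>a] with R_A=27/128, M_A=-9/16 = ((27/128)·12²/2 - (-9/16)·12 - 3·(12-4))/100000 = -33/1600000 rad
Superposition: θ = Σ θ_i = 659907/200000000 rad ≈ 0.003300 rad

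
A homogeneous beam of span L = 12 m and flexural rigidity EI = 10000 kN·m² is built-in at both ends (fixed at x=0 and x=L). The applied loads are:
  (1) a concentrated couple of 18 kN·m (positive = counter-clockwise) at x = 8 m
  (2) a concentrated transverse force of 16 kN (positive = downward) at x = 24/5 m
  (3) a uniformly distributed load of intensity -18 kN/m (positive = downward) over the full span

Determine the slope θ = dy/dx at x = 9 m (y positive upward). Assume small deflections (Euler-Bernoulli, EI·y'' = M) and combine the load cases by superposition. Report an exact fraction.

θ(9) = -12753/625000 rad

Load 1 — applied couple M₀=18 kN·m at a=8 m (b=L-a=4):
  θ_1 = (R_Ax²/2 - M_Ax - M₀(x-a))/EI  [x>a] with R_A=2, M_A=6 = (2·9²/2 - 6·9 - 18·(9-8))/10000 = 9/10000 rad
Load 2 — point force P=16 kN at a=24/5 m (b=L-a=36/5):
  θ_2 = Pa²(L-x)(2bL-(3b+a)(L-x))/(2L³EI)  [x>a] = 16·(24/5)²·(12-9)·(2·(36/5)·12-(3·(36/5)+(24/5))·(12-9))/(2·12³·10000) = 234/78125 rad
Load 3 — uniform load w=-18 kN/m over full span:
  θ_3 = -wx(L-x)(L-2x)/(12EI) = -(-18)·9·(12-9)·(12-2·9)/(12·10000) = -243/10000 rad
Superposition: θ = Σ θ_i = -12753/625000 rad ≈ -0.020405 rad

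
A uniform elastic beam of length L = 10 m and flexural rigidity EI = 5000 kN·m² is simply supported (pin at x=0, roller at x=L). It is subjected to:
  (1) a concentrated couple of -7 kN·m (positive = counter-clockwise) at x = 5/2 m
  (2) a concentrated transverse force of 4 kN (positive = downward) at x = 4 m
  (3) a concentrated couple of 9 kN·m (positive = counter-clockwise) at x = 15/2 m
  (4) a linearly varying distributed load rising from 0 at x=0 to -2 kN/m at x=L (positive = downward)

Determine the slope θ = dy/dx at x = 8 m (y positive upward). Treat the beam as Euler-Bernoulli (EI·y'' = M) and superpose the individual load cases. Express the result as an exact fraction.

Load 1 — applied couple M₀=-7 kN·m at a=5/2 m (b=L-a=15/2):
  θ_1 = (M₀x²/(2L)-M₀(x-a)+C₁)/EI  [x>a] with C₁=M₀(3b²-L²)/(6L)=-385/48 = ((-7)·8²/(2·10)-(-7)·(8-(5/2))+(-385/48))/5000 = 1939/1200000 rad
Load 2 — point force P=4 kN at a=4 m (b=L-a=6):
  θ_2 = -Pa(2L²-6Lx+3x²+a²)/(6LEI)  [x>a] = -4·4·(2·10²-6·10·8+3·8²+4²)/(6·10·5000) = 12/3125 rad
Load 3 — applied couple M₀=9 kN·m at a=15/2 m (b=L-a=5/2):
  θ_3 = (M₀x²/(2L)-M₀(x-a)+C₁)/EI  [x>a] with C₁=M₀(3b²-L²)/(6L)=-195/16 = (9·8²/(2·10)-9·(8-(15/2))+(-195/16))/5000 = 969/400000 rad
Load 4 — triangular load w₀=-2 kN/m (0→w₀ over full span):
  θ_4 = -w₀(7L⁴-30L²x²+15x⁴)/(360LEI) = -(-2)·(7·10⁴-30·10²·8²+15·8⁴)/(360·10·5000) = -757/112500 rad
Superposition: θ = Σ θ_i = 2069/1800000 rad ≈ 0.001149 rad

θ(8) = 2069/1800000 rad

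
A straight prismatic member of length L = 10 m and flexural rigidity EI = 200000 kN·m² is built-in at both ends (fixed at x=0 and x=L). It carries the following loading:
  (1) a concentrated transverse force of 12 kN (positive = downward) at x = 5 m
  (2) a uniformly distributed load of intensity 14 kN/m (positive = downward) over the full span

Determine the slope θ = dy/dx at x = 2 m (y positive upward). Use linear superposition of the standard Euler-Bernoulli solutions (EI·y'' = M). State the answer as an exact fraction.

θ(2) = -13/20000 rad

Load 1 — point force P=12 kN at a=5 m (b=L-a=5):
  θ_1 = -Pb²x(2aL-(3a+b)x)/(2L³EI)  [x≤a] = -12·5²·2·(2·5·10-(3·5+5)·2)/(2·10³·200000) = -9/100000 rad
Load 2 — uniform load w=14 kN/m over full span:
  θ_2 = -wx(L-x)(L-2x)/(12EI) = -14·2·(10-2)·(10-2·2)/(12·200000) = -7/12500 rad
Superposition: θ = Σ θ_i = -13/20000 rad ≈ -0.000650 rad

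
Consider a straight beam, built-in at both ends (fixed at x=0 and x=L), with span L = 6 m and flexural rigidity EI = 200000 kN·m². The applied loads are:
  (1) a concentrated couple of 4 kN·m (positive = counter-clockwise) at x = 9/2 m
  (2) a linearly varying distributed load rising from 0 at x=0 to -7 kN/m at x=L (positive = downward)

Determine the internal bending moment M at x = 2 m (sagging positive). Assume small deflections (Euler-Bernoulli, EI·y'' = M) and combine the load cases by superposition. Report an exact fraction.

Load 1 — applied couple M₀=4 kN·m at a=9/2 m (b=L-a=3/2):
  M_1 = R_Ax - M_A  [x≤a] with R_A=3/4, M_A=5/4 = (3/4)·2 - (5/4) = 1/4 kN·m
Load 2 — triangular load w₀=-7 kN/m (0→w₀ over full span):
  M_2 = 3w₀Lx/20 - w₀L²/30 - w₀x³/(6L) = 3·(-7)·6·2/20 - (-7)·6²/30 - (-7)·2³/(6·6) = -119/45 kN·m
Superposition: M = Σ M_i = -431/180 kN·m ≈ -2.394444 kN·m

M(2) = -431/180 kN·m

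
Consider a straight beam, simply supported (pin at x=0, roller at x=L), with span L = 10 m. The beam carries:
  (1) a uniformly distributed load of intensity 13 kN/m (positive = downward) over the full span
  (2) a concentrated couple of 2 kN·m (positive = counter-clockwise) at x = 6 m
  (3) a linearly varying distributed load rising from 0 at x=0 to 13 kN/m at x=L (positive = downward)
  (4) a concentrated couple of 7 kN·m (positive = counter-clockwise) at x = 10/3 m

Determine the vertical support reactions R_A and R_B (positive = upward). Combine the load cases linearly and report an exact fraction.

R_A = 2627/30 kN, R_B = 3223/30 kN

Load 1 — uniform load w=13 kN/m over full span:
  R_A = wL/2 = 13·10/2 = 65 kN
  R_B = wL/2 = 13·10/2 = 65 kN
Load 2 — applied couple M₀=2 kN·m at a=6 m (b=L-a=4):
  R_A = M₀/L = 2/10 = 1/5 kN
  R_B = -M₀/L = -2/10 = -1/5 kN
Load 3 — triangular load w₀=13 kN/m (0→w₀ over full span):
  R_A = w₀L/6 = 13·10/6 = 65/3 kN
  R_B = w₀L/3 = 13·10/3 = 130/3 kN
Load 4 — applied couple M₀=7 kN·m at a=10/3 m (b=L-a=20/3):
  R_A = M₀/L = 7/10 kN
  R_B = -M₀/L = -7/10 kN
Superposition: R_A = 2627/30 kN, R_B = 3223/30 kN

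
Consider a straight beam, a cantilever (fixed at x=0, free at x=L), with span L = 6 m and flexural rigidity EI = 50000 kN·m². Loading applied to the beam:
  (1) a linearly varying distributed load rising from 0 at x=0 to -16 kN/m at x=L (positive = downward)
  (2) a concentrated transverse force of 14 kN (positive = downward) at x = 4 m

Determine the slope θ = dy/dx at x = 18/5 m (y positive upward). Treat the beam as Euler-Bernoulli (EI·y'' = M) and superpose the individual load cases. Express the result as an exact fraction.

Load 1 — triangular load w₀=-16 kN/m (0→w₀ over full span):
  θ_1 = (w₀Lx²/4-w₀L²x/3-w₀x⁴/(24L))/EI = ((-16)·6·(18/5)²/4-(-16)·6²·(18/5)/3-(-16)·(18/5)⁴/(24·6))/50000 = 15579/1953125 rad
Load 2 — point force P=14 kN at a=4 m (b=L-a=2):
  θ_2 = -Px(2a-x)/(2EI)  [x≤a] = -14·(18/5)·(2·4-(18/5))/(2·50000) = -693/312500 rad
Superposition: θ = Σ θ_i = 44991/7812500 rad ≈ 0.005759 rad

θ(18/5) = 44991/7812500 rad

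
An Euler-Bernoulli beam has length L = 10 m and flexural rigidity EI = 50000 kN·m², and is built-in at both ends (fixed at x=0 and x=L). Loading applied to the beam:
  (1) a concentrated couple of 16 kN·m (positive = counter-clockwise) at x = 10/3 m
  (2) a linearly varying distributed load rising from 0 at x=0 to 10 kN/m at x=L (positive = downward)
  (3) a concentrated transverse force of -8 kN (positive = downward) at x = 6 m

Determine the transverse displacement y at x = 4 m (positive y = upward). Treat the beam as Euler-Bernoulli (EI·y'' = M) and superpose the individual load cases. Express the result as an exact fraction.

y(4) = -1514/1171875 m

Load 1 — applied couple M₀=16 kN·m at a=10/3 m (b=L-a=20/3):
  y_1 = (R_Ax³/6 - M_Ax²/2 - M₀(x-a)²/2)/EI  [x>a] with R_A=32/15, M_A=0 = ((32/15)·4³/6 - 0·4²/2 - 16·(4-(10/3))²/2)/50000 = 6/15625 m
Load 2 — triangular load w₀=10 kN/m (0→w₀ over full span):
  y_2 = -w₀x²(L-x)²(x+2L)/(120LEI) = -10·4²·(10-4)²·(4+2·10)/(120·10·50000) = -36/15625 m
Load 3 — point force P=-8 kN at a=6 m (b=L-a=4):
  y_3 = -Pb²x²(3aL-(3a+b)x)/(6L³EI)  [x≤a] = -(-8)·4²·4²·(3·6·10-(3·6+4)·4)/(6·10³·50000) = 736/1171875 m
Superposition: y = Σ y_i = -1514/1171875 m ≈ -0.001292 m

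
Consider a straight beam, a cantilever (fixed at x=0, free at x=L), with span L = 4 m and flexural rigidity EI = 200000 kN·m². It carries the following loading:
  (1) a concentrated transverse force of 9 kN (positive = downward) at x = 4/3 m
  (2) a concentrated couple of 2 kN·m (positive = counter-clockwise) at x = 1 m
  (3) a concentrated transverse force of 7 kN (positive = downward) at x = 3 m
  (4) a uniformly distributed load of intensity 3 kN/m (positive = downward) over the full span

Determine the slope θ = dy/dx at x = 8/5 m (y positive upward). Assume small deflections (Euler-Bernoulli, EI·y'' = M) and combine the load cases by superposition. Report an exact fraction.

Load 1 — point force P=9 kN at a=4/3 m (b=L-a=8/3):
  θ_1 = -Pa²/(2EI)  [x>a] = -9·(4/3)²/(2·200000) = -1/25000 rad
Load 2 — applied couple M₀=2 kN·m at a=1 m (b=L-a=3):
  θ_2 = M₀a/EI  [x>a] = 2·1/200000 = 1/100000 rad
Load 3 — point force P=7 kN at a=3 m (b=L-a=1):
  θ_3 = -Px(2a-x)/(2EI)  [x≤a] = -7·(8/5)·(2·3-(8/5))/(2·200000) = -77/625000 rad
Load 4 — uniform load w=3 kN/m over full span:
  θ_4 = -wx(x²-3Lx+3L²)/(6EI) = -3·(8/5)·((8/5)²-3·4·(8/5)+3·4²)/(6·200000) = -49/390625 rad
Superposition: θ = Σ θ_i = -3483/12500000 rad ≈ -0.000279 rad

θ(8/5) = -3483/12500000 rad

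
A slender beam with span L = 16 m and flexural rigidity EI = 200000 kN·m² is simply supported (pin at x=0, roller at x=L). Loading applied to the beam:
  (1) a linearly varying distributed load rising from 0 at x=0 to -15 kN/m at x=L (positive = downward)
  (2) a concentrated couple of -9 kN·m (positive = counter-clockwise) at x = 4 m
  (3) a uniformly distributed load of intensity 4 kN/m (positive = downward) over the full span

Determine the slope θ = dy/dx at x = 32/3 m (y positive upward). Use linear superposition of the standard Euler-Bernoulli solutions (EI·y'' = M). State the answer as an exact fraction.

θ(32/3) = -12691/10800000 rad

Load 1 — triangular load w₀=-15 kN/m (0→w₀ over full span):
  θ_1 = -w₀(7L⁴-30L²x²+15x⁴)/(360LEI) = -(-15)·(7·16⁴-30·16²·(32/3)²+15·(32/3)⁴)/(360·16·200000) = -728/253125 rad
Load 2 — applied couple M₀=-9 kN·m at a=4 m (b=L-a=12):
  θ_2 = (M₀x²/(2L)-M₀(x-a)+C₁)/EI  [x>a] with C₁=M₀(3b²-L²)/(6L)=-33/2 = ((-9)·(32/3)²/(2·16)-(-9)·((32/3)-4)+(-33/2))/200000 = 23/400000 rad
Load 3 — uniform load w=4 kN/m over full span:
  θ_3 = -w(L³-6Lx²+4x³)/(24EI) = -4·(16³-6·16·(32/3)²+4·(32/3)³)/(24·200000) = 416/253125 rad
Superposition: θ = Σ θ_i = -12691/10800000 rad ≈ -0.001175 rad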